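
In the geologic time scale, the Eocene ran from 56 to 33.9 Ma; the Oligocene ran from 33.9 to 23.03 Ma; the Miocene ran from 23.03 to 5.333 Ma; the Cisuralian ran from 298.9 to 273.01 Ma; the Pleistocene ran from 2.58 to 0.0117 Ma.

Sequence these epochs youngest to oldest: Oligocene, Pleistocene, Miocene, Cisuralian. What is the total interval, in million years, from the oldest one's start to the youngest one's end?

Start ages (Ma): Cisuralian 298.9, Oligocene 33.9, Miocene 23.03, Pleistocene 2.58.
Ordered youngest to oldest: Pleistocene, Miocene, Oligocene, Cisuralian.
Span = 298.9 − 0.0117 = 298.8883 Myr.

Pleistocene → Miocene → Oligocene → Cisuralian; total span 298.8883 Myr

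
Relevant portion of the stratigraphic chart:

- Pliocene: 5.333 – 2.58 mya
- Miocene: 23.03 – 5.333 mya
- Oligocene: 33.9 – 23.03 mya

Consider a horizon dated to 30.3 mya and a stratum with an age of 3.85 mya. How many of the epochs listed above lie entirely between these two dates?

1

The older date is 30.3 Ma and the younger is 3.85 Ma.
Epochs with start < 30.3 and end > 3.85 Ma: Miocene (23.03–5.333).
That is 1 complete epoch.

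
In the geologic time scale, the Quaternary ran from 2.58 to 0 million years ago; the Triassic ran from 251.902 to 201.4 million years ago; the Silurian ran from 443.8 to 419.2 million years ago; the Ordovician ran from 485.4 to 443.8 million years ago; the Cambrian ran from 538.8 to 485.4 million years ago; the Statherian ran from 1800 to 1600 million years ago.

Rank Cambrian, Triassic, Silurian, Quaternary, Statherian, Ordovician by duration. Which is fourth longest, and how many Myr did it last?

Start − end for each: Cambrian 538.8 − 485.4 = 53.4; Triassic 251.902 − 201.4 = 50.502; Silurian 443.8 − 419.2 = 24.6; Quaternary 2.58 − 0 = 2.58; Statherian 1800 − 1600 = 200; Ordovician 485.4 − 443.8 = 41.6.
Ranking these from longest: Statherian > Cambrian > Triassic > Ordovician > Silurian > Quaternary.
Position 4 in that ranking is Ordovician, which lasted 41.6 Myr.

Ordovician, 41.6 million years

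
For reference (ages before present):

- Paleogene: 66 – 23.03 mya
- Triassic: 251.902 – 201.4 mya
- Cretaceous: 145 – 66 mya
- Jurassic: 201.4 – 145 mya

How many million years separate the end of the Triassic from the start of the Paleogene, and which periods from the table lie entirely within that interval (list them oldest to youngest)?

135.4 million years; Jurassic, Cretaceous

End of Triassic = 201.4 Ma; start of Paleogene = 66 Ma.
Gap = 201.4 − 66 = 135.4 Myr.
Periods wholly inside 201.4–66 Ma: Jurassic (201.4–145), Cretaceous (145–66).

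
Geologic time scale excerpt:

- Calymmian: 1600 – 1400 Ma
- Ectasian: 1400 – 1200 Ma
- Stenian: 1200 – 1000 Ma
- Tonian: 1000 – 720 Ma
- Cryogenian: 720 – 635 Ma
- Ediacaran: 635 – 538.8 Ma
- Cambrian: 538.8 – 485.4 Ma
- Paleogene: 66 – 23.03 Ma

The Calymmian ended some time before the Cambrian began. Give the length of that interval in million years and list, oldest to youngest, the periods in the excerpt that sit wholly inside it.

End of Calymmian = 1400 Ma; start of Cambrian = 538.8 Ma.
Gap = 1400 − 538.8 = 861.2 Myr.
Periods wholly inside 1400–538.8 Ma: Ectasian (1400–1200), Stenian (1200–1000), Tonian (1000–720), Cryogenian (720–635), Ediacaran (635–538.8).

861.2 million years; Ectasian, Stenian, Tonian, Cryogenian, Ediacaran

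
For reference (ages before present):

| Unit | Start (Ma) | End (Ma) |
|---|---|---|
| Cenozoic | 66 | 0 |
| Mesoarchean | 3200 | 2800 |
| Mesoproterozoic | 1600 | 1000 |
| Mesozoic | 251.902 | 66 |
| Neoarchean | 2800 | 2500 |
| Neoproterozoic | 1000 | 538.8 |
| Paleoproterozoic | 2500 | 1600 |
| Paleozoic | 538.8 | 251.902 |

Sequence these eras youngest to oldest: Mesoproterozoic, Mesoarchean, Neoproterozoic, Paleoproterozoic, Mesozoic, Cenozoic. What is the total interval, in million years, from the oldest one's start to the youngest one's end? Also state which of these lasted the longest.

From the excerpt: Mesoproterozoic 1600–1000; Mesoarchean 3200–2800; Neoproterozoic 1000–538.8; Paleoproterozoic 2500–1600; Mesozoic 251.902–66; Cenozoic 66–0 (Ma).
Larger Ma is earlier, so the oldest is Mesoarchean and the youngest is Cenozoic; youngest to oldest: Cenozoic, Mesozoic, Neoproterozoic, Mesoproterozoic, Paleoproterozoic, Mesoarchean.
Oldest start 3200 minus youngest end 0 gives 3200 Myr overall.
Individual lengths (start − end): Paleoproterozoic 900; Mesoproterozoic 600; Mesoarchean 400; Mesozoic 185.902; Cenozoic 66; Neoproterozoic 461.2. The largest is Paleoproterozoic at 900 Myr.

Cenozoic, Mesozoic, Neoproterozoic, Mesoproterozoic, Paleoproterozoic, Mesoarchean; total span 3200 Myr; longest is Paleoproterozoic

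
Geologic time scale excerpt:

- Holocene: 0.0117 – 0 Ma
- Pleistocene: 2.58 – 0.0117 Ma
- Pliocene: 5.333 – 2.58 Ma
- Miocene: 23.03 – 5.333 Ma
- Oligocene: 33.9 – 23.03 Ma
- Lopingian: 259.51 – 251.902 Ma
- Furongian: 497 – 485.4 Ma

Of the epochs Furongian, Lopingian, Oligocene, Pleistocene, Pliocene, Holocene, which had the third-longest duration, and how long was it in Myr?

Durations: Furongian 11.6; Lopingian 7.608; Oligocene 10.87; Pleistocene 2.5683; Pliocene 2.753; Holocene 0.0117 Myr.
Sorted longest-first: Furongian (11.6), Oligocene (10.87), Lopingian (7.608), Pliocene (2.753), Pleistocene (2.5683), Holocene (0.0117).
The third longest is Lopingian at 7.608 Myr.

Lopingian, 7.608 million years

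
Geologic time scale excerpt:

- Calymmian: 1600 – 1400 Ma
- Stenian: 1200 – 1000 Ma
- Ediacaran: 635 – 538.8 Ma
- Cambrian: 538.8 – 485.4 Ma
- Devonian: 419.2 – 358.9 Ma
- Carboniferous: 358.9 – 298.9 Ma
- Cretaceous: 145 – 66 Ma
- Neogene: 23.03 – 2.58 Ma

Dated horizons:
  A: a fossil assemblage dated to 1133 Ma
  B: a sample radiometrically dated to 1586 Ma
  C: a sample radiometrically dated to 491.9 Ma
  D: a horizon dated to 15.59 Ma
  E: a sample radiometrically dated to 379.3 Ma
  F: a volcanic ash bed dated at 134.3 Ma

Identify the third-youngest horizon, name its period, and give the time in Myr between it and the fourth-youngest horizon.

Smaller Ma means younger, so youngest first: D 15.59 < F 134.3 < E 379.3 < C 491.9 < A 1133 < B 1586.
Counting 3 along gives E (379.3 Ma); the excerpt puts that inside the Devonian, 419.2–358.9 Ma.
Next in line is C (491.9 Ma), and 491.9 − 379.3 = 112.6 Myr.

E, in the Devonian; 112.6 million years to C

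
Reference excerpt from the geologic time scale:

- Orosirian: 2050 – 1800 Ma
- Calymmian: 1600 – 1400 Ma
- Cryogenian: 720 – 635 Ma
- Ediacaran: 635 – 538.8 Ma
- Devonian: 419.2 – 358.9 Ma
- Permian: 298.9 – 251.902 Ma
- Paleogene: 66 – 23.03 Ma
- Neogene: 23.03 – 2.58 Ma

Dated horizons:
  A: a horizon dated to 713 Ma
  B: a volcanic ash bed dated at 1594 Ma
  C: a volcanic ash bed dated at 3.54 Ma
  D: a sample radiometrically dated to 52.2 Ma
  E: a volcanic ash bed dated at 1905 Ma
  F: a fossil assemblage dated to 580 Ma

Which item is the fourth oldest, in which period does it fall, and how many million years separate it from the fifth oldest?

F, in the Ediacaran; 527.8 million years to D

Sorted oldest-first by Ma: E (1905), B (1594), A (713), F (580), D (52.2), C (3.54).
The fourth oldest is F at 580 Ma, which lies in 635–538.8 Ma: the Ediacaran.
The fifth oldest is D at 52.2 Ma; separation = |580 − 52.2| = 527.8 Myr.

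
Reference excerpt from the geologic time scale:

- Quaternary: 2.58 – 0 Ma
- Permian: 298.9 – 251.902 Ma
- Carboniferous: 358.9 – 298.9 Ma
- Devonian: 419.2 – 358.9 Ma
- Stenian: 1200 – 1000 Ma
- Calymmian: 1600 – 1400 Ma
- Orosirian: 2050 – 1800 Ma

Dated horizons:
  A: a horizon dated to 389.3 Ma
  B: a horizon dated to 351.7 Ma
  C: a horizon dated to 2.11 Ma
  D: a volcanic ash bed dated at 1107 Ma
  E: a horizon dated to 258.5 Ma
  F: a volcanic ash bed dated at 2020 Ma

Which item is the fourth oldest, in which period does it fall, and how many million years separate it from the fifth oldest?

Larger Ma means older, so oldest first: F 2020 > D 1107 > A 389.3 > B 351.7 > E 258.5 > C 2.11.
Counting 4 along gives B (351.7 Ma); the excerpt puts that inside the Carboniferous, 358.9–298.9 Ma.
Next in line is E (258.5 Ma), and 351.7 − 258.5 = 93.2 Myr.

B, in the Carboniferous; 93.2 million years to E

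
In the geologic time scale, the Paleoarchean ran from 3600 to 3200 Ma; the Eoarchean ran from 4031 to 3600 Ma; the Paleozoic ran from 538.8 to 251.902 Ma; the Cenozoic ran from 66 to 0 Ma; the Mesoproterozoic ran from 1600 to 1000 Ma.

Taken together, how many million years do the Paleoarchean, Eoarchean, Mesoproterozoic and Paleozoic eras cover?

1717.898 million years

Each duration: Paleoarchean = 400; Eoarchean = 431; Mesoproterozoic = 600; Paleozoic = 286.898.
Sum: 400 + 431 + 600 + 286.898 = 1717.898 Myr.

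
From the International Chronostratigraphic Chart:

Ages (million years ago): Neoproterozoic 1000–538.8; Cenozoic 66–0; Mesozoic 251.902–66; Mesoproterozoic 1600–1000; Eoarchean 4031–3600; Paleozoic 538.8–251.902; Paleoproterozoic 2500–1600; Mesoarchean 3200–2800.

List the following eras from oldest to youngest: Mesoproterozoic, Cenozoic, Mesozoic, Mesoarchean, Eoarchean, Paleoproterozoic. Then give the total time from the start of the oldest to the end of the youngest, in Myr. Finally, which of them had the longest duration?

From the excerpt: Mesoproterozoic 1600–1000; Cenozoic 66–0; Mesozoic 251.902–66; Mesoarchean 3200–2800; Eoarchean 4031–3600; Paleoproterozoic 2500–1600 (Ma).
Larger Ma is earlier, so the oldest is Eoarchean and the youngest is Cenozoic; oldest to youngest: Eoarchean, Mesoarchean, Paleoproterozoic, Mesoproterozoic, Mesozoic, Cenozoic.
Oldest start 4031 minus youngest end 0 gives 4031 Myr overall.
Individual lengths (start − end): Mesoarchean 400; Mesozoic 185.902; Eoarchean 431; Paleoproterozoic 900; Cenozoic 66; Mesoproterozoic 600. The largest is Paleoproterozoic at 900 Myr.

Eoarchean → Mesoarchean → Paleoproterozoic → Mesoproterozoic → Mesozoic → Cenozoic; total span 4031 Myr; longest is Paleoproterozoic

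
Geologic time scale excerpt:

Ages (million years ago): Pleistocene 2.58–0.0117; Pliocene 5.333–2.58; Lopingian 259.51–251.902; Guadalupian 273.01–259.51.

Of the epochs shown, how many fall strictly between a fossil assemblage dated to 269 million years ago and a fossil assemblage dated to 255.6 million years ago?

The older date is 269 Ma and the younger is 255.6 Ma.
No epoch both begins after 269 Ma and ends before 255.6 Ma, so the count is 0.

0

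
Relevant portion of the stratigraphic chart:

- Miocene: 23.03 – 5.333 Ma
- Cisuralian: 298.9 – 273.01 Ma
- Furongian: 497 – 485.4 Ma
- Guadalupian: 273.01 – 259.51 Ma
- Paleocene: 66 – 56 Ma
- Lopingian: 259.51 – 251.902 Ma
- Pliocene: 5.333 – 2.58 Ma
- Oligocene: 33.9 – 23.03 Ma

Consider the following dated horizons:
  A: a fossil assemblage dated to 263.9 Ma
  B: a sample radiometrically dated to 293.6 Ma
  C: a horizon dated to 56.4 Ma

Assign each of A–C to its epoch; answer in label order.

A: 263.9 Ma lies in 273.01–259.51 Ma, so Guadalupian.
B: 293.6 Ma lies in 298.9–273.01 Ma, so Cisuralian.
C: 56.4 Ma lies in 66–56 Ma, so Paleocene.

A — Guadalupian; B — Cisuralian; C — Paleocene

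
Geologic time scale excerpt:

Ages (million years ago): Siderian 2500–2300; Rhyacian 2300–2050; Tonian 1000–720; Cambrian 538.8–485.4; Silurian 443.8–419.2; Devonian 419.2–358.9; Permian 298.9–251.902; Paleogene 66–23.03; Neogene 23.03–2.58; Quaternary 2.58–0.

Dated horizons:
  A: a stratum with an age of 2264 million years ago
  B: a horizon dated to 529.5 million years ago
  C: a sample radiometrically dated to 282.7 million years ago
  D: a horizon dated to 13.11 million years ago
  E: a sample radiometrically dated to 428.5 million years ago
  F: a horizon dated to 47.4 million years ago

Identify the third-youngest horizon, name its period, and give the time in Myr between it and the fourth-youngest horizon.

Smaller Ma means younger, so youngest first: D 13.11 < F 47.4 < C 282.7 < E 428.5 < B 529.5 < A 2264.
Counting 3 along gives C (282.7 Ma); the excerpt puts that inside the Permian, 298.9–251.902 Ma.
Next in line is E (428.5 Ma), and 428.5 − 282.7 = 145.8 Myr.

C, in the Permian; 145.8 million years to E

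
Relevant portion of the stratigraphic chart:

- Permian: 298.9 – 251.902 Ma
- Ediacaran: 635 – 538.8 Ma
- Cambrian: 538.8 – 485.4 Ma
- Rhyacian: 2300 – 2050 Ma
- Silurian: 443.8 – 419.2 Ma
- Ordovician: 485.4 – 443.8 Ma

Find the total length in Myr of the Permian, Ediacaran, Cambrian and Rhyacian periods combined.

446.598 million years

Duration is start − end for each: (298.9 − 251.902) + (635 − 538.8) + (538.8 − 485.4) + (2300 − 2050).
That is 46.998 + 96.2 + 53.4 + 250, which totals 446.598 million years.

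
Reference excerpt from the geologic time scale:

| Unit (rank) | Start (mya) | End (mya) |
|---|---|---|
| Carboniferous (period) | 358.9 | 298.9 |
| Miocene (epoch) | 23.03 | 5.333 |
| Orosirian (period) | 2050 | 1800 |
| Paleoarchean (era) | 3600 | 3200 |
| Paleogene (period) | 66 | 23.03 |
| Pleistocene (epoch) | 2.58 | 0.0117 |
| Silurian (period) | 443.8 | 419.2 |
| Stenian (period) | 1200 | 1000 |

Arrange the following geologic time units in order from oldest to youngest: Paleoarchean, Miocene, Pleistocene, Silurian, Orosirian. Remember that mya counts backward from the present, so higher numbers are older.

The oldest of these is Paleoarchean (starts 3600 Ma) and the youngest is Pleistocene (ends 0.0117 Ma).
In between, by decreasing start age: Orosirian (2050), Silurian (443.8), Miocene (23.03).

Paleoarchean, Orosirian, Silurian, Miocene, Pleistocene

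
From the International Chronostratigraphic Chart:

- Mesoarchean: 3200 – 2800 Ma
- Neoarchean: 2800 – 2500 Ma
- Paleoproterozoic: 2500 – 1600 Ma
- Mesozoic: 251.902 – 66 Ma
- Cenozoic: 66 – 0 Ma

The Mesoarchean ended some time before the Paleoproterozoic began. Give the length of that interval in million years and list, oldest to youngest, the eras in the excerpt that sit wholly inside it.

The Mesoarchean closes at 2800 Ma and the Paleoproterozoic opens at 2500 Ma, so the interval is 2800 − 2500 = 300 Myr.
An era fits inside if it starts at or after 2800 Ma and ends at or before 2500 Ma; oldest first that gives Neoarchean.

300 million years; Neoarchean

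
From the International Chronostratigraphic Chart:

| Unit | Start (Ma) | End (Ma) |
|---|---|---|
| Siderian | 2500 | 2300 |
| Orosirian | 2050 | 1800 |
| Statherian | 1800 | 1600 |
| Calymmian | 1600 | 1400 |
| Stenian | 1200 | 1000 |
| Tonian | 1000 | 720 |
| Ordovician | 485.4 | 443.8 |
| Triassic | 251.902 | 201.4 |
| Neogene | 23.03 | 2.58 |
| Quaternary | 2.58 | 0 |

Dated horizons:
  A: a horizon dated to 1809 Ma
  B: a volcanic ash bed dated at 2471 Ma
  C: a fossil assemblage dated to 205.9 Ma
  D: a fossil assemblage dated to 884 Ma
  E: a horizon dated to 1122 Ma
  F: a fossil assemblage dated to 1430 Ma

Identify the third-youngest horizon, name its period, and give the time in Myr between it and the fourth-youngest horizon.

E, in the Stenian; 308 million years to F

Smaller Ma means younger, so youngest first: C 205.9 < D 884 < E 1122 < F 1430 < A 1809 < B 2471.
Counting 3 along gives E (1122 Ma); the excerpt puts that inside the Stenian, 1200–1000 Ma.
Next in line is F (1430 Ma), and 1430 − 1122 = 308 Myr.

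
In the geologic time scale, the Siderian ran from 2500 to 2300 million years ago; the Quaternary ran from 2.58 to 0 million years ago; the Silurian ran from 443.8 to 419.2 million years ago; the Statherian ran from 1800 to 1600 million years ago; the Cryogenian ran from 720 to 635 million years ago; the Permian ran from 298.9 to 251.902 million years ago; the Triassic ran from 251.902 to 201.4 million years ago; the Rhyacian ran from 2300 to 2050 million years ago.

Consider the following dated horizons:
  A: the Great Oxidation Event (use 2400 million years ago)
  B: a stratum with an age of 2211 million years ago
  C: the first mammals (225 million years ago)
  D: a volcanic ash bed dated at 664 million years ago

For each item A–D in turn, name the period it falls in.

A — Siderian; B — Rhyacian; C — Triassic; D — Cryogenian

A: 2400 Ma lies in 2500–2300 Ma, so Siderian.
B: 2211 Ma lies in 2300–2050 Ma, so Rhyacian.
C: 225 Ma lies in 251.902–201.4 Ma, so Triassic.
D: 664 Ma lies in 720–635 Ma, so Cryogenian.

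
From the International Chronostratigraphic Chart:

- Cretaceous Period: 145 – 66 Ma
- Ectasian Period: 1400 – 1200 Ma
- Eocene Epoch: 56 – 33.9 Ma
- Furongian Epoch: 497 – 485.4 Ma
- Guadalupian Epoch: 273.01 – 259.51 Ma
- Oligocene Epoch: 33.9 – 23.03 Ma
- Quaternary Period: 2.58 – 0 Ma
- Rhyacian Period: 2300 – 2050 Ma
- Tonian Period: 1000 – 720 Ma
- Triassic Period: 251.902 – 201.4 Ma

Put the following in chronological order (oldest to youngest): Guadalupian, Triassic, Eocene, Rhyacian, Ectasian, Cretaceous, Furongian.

Rhyacian, Ectasian, Furongian, Guadalupian, Triassic, Cretaceous, Eocene

Sorting by start age (descending Ma, since larger Ma = older): Rhyacian began 2300, Ectasian began 1400, Furongian began 497, Guadalupian began 273.01, Triassic began 251.902, Cretaceous began 145, Eocene began 56.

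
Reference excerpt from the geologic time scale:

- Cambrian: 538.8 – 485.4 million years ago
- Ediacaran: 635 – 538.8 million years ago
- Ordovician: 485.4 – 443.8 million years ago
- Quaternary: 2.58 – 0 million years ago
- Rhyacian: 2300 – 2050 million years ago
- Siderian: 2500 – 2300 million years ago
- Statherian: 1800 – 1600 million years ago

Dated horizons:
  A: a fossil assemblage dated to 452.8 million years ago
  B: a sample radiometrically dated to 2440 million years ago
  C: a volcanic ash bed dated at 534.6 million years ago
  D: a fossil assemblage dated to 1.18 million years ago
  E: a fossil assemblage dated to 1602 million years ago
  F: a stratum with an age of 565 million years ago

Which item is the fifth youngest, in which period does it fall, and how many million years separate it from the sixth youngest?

E, in the Statherian; 838 million years to B

Sorted youngest-first by Ma: D (1.18), A (452.8), C (534.6), F (565), E (1602), B (2440).
The fifth youngest is E at 1602 Ma, which lies in 1800–1600 Ma: the Statherian.
The sixth youngest is B at 2440 Ma; separation = |1602 − 2440| = 838 Myr.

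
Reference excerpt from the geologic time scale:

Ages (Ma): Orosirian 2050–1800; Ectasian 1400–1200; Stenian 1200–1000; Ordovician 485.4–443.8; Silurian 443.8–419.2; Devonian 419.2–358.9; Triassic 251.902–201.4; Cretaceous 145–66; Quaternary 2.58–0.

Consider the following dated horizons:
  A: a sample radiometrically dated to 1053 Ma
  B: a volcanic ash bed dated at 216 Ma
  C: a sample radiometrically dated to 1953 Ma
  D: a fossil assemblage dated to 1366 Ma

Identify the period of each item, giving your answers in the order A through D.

A — Stenian; B — Triassic; C — Orosirian; D — Ectasian

Match each age against the start–end ranges in the excerpt: A = 1053 Ma → Stenian (1200–1000); B = 216 Ma → Triassic (251.902–201.4); C = 1953 Ma → Orosirian (2050–1800); D = 1366 Ma → Ectasian (1400–1200).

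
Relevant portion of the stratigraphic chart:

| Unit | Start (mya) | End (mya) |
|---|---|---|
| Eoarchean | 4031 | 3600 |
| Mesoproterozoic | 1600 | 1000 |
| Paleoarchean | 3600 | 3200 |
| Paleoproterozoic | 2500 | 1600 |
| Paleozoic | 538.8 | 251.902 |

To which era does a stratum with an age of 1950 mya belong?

Paleoproterozoic

1950 Ma lies between 2500 and 1600 Ma, so it falls in the Paleoproterozoic.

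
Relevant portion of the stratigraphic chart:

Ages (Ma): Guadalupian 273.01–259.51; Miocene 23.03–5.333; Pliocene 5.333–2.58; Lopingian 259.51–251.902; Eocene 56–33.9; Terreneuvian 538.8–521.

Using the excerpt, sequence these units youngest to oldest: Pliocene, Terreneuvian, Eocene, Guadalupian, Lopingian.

Read off each span (Ma): Pliocene 5.333–2.58; Terreneuvian 538.8–521; Eocene 56–33.9; Guadalupian 273.01–259.51; Lopingian 259.51–251.902.
Larger Ma is older, so oldest→youngest is Terreneuvian, Guadalupian, Lopingian, Eocene, Pliocene; reverse it for youngest→oldest.

Pliocene → Eocene → Lopingian → Guadalupian → Terreneuvian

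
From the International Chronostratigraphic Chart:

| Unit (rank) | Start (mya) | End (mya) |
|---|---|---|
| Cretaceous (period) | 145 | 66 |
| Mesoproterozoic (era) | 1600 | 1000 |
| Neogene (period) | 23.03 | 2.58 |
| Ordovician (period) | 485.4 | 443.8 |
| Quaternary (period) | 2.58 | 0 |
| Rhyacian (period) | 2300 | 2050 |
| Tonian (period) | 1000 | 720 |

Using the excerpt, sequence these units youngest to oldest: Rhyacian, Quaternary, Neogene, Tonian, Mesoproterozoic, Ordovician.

The oldest of these is Rhyacian (starts 2300 Ma) and the youngest is Quaternary (ends 0 Ma).
In between, by decreasing start age: Mesoproterozoic (1600), Tonian (1000), Ordovician (485.4), Neogene (23.03).
Listing youngest first means reversing that sequence.

Quaternary, then Neogene, then Ordovician, then Tonian, then Mesoproterozoic, then Rhyacian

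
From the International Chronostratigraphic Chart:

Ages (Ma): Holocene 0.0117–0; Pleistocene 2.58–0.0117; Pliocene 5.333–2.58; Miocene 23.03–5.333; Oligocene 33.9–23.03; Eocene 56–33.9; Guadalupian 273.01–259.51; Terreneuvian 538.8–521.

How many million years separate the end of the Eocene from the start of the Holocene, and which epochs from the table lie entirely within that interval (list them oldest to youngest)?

The Eocene closes at 33.9 Ma and the Holocene opens at 0.0117 Ma, so the interval is 33.9 − 0.0117 = 33.8883 Myr.
An epoch fits inside if it starts at or after 33.9 Ma and ends at or before 0.0117 Ma; oldest first that gives Oligocene, Miocene, Pliocene, Pleistocene.

33.8883 million years; Oligocene, Miocene, Pliocene, Pleistocene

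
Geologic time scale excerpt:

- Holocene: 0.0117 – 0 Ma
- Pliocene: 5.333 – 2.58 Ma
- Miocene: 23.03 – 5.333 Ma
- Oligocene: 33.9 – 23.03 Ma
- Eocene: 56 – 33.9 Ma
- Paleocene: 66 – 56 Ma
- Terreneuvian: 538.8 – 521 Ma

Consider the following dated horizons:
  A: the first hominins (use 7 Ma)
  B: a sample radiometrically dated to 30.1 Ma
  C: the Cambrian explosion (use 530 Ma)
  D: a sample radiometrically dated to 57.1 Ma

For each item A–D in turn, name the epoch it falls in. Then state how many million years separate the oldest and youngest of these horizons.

Match each age against the start–end ranges in the excerpt: A = 7 Ma → Miocene (23.03–5.333); B = 30.1 Ma → Oligocene (33.9–23.03); C = 530 Ma → Terreneuvian (538.8–521); D = 57.1 Ma → Paleocene (66–56).
The largest age is 530 Ma and the smallest is 7 Ma; their difference is 523 Myr.

A — Miocene; B — Oligocene; C — Terreneuvian; D — Paleocene; span 523 million years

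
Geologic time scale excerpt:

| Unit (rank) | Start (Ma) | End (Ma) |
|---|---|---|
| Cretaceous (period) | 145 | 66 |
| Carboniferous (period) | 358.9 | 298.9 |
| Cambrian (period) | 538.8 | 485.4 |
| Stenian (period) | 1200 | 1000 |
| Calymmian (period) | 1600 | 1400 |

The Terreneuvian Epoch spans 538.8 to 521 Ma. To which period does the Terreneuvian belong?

The Terreneuvian (538.8–521 Ma) lies entirely within 538.8–485.4 Ma, the Cambrian Period.

Cambrian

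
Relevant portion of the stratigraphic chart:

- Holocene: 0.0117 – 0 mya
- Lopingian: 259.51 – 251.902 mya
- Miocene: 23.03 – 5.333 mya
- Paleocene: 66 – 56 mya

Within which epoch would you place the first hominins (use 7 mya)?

Miocene

7 Ma lies between 23.03 and 5.333 Ma, so it falls in the Miocene.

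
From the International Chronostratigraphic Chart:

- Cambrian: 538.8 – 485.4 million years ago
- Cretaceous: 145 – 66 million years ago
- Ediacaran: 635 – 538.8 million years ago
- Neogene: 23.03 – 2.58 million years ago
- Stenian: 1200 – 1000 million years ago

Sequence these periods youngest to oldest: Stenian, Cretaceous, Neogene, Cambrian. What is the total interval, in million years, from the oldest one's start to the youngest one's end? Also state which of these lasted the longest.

Neogene → Cretaceous → Cambrian → Stenian; total span 1197.42 Myr; longest is Stenian

Start ages (Ma): Stenian 1200, Cambrian 538.8, Cretaceous 145, Neogene 23.03.
Ordered youngest to oldest: Neogene, Cretaceous, Cambrian, Stenian.
Span = 1200 − 2.58 = 1197.42 Myr.
Durations: Stenian 200, Cambrian 53.4, Neogene 20.45, Cretaceous 79 → longest is Stenian (200 Myr).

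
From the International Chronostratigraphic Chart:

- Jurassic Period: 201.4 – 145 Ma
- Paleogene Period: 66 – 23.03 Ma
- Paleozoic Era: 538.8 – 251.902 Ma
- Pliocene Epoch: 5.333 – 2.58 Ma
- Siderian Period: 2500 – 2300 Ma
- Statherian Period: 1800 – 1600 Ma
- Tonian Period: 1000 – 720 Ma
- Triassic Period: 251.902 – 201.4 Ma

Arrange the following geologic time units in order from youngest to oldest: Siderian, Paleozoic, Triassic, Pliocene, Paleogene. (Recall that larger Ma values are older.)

Pliocene, Paleogene, Triassic, Paleozoic, Siderian

The oldest of these is Siderian (starts 2500 Ma) and the youngest is Pliocene (ends 2.58 Ma).
In between, by decreasing start age: Paleozoic (538.8), Triassic (251.902), Paleogene (66).
Listing youngest first means reversing that sequence.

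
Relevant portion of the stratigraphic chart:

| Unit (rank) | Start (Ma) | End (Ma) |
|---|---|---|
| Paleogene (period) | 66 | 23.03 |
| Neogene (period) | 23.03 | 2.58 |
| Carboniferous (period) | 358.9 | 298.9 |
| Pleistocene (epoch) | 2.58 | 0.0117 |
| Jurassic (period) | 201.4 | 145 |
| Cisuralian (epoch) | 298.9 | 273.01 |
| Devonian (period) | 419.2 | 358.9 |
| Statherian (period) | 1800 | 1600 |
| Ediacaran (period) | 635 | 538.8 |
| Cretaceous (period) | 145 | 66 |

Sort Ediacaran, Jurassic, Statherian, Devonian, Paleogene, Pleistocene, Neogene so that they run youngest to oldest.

Pleistocene, Neogene, Paleogene, Jurassic, Devonian, Ediacaran, Statherian

Read off each span (Ma): Ediacaran 635–538.8; Jurassic 201.4–145; Statherian 1800–1600; Devonian 419.2–358.9; Paleogene 66–23.03; Pleistocene 2.58–0.0117; Neogene 23.03–2.58.
Larger Ma is older, so oldest→youngest is Statherian, Ediacaran, Devonian, Jurassic, Paleogene, Neogene, Pleistocene; reverse it for youngest→oldest.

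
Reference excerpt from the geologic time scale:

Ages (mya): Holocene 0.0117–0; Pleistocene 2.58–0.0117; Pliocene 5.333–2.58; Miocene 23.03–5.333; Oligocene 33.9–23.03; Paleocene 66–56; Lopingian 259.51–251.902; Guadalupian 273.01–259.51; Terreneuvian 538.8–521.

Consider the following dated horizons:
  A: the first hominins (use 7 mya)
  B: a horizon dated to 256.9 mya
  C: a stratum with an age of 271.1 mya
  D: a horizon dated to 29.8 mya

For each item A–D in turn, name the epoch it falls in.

A — Miocene; B — Lopingian; C — Guadalupian; D — Oligocene

Match each age against the start–end ranges in the excerpt: A = 7 Ma → Miocene (23.03–5.333); B = 256.9 Ma → Lopingian (259.51–251.902); C = 271.1 Ma → Guadalupian (273.01–259.51); D = 29.8 Ma → Oligocene (33.9–23.03).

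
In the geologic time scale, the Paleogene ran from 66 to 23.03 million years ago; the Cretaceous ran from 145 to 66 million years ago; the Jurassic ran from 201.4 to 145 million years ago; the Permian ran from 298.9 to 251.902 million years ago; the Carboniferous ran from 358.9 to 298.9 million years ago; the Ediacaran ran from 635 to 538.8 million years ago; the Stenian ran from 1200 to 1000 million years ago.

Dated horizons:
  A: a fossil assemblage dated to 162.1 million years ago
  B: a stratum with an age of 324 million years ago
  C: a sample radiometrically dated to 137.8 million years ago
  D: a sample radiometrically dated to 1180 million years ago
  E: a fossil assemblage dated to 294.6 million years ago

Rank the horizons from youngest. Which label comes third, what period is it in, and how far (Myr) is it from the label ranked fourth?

Smaller Ma means younger, so youngest first: C 137.8 < A 162.1 < E 294.6 < B 324 < D 1180.
Counting 3 along gives E (294.6 Ma); the excerpt puts that inside the Permian, 298.9–251.902 Ma.
Next in line is B (324 Ma), and 324 − 294.6 = 29.4 Myr.

E, in the Permian; 29.4 million years to B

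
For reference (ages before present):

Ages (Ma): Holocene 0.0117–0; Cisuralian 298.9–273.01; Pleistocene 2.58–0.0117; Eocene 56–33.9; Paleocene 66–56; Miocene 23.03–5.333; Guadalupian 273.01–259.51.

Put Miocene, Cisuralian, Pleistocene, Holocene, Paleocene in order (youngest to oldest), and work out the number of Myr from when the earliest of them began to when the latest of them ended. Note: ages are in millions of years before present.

Start ages (Ma): Cisuralian 298.9, Paleocene 66, Miocene 23.03, Pleistocene 2.58, Holocene 0.0117.
Ordered youngest to oldest: Holocene, Pleistocene, Miocene, Paleocene, Cisuralian.
Span = 298.9 − 0 = 298.9 Myr.

Holocene, Pleistocene, Miocene, Paleocene, Cisuralian; total span 298.9 Myr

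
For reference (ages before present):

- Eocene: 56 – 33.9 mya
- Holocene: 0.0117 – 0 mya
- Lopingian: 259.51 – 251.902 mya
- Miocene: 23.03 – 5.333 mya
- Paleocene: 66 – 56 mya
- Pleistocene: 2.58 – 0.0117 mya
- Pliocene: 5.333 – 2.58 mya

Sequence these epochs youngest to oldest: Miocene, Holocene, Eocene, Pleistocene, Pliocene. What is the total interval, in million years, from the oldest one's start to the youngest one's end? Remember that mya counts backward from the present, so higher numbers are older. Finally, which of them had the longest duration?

Holocene → Pleistocene → Pliocene → Miocene → Eocene; total span 56 Myr; longest is Eocene

From the excerpt: Miocene 23.03–5.333; Holocene 0.0117–0; Eocene 56–33.9; Pleistocene 2.58–0.0117; Pliocene 5.333–2.58 (Ma).
Larger Ma is earlier, so the oldest is Eocene and the youngest is Holocene; youngest to oldest: Holocene, Pleistocene, Pliocene, Miocene, Eocene.
Oldest start 56 minus youngest end 0 gives 56 Myr overall.
Individual lengths (start − end): Eocene 22.1; Holocene 0.0117; Pleistocene 2.5683; Miocene 17.697; Pliocene 2.753. The largest is Eocene at 22.1 Myr.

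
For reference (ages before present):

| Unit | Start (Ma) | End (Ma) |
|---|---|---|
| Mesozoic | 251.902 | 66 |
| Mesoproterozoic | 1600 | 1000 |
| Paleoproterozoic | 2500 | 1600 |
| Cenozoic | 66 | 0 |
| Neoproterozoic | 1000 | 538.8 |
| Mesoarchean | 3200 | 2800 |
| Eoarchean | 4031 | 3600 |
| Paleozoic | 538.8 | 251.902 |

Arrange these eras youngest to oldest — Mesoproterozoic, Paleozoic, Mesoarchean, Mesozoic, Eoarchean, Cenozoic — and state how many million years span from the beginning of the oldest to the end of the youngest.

Cenozoic, Mesozoic, Paleozoic, Mesoproterozoic, Mesoarchean, Eoarchean; total span 4031 Myr

From the excerpt: Mesoproterozoic 1600–1000; Paleozoic 538.8–251.902; Mesoarchean 3200–2800; Mesozoic 251.902–66; Eoarchean 4031–3600; Cenozoic 66–0 (Ma).
Larger Ma is earlier, so the oldest is Eoarchean and the youngest is Cenozoic; youngest to oldest: Cenozoic, Mesozoic, Paleozoic, Mesoproterozoic, Mesoarchean, Eoarchean.
Oldest start 4031 minus youngest end 0 gives 4031 Myr overall.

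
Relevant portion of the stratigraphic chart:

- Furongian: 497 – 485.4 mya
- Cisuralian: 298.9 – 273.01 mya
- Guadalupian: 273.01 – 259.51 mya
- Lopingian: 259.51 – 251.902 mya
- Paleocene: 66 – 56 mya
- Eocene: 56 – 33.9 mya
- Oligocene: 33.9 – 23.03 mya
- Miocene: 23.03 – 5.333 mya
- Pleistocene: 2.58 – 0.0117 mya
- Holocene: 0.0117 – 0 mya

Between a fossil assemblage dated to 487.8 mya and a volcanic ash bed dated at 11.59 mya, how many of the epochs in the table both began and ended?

6

The older date is 487.8 Ma and the younger is 11.59 Ma.
Epochs with start < 487.8 and end > 11.59 Ma: Cisuralian (298.9–273.01), Guadalupian (273.01–259.51), Lopingian (259.51–251.902), Paleocene (66–56), Eocene (56–33.9), Oligocene (33.9–23.03).
That is 6 complete epochs.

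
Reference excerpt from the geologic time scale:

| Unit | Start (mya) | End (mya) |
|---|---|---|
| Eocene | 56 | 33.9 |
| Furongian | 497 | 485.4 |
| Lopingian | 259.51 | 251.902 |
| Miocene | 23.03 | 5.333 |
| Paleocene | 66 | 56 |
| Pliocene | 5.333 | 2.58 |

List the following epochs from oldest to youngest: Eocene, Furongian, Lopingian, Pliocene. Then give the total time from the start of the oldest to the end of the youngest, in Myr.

Furongian → Lopingian → Eocene → Pliocene; total span 494.42 Myr

Start ages (Ma): Furongian 497, Lopingian 259.51, Eocene 56, Pliocene 5.333.
Ordered oldest to youngest: Furongian, Lopingian, Eocene, Pliocene.
Span = 497 − 2.58 = 494.42 Myr.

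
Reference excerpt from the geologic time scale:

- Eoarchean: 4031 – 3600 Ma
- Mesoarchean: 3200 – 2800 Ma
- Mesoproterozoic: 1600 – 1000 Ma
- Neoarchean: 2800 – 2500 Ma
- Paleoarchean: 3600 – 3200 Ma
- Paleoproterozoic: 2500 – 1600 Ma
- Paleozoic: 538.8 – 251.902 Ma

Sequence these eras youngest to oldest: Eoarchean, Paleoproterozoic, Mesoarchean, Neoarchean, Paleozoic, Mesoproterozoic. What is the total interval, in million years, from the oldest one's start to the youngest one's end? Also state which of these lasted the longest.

Start ages (Ma): Eoarchean 4031, Mesoarchean 3200, Neoarchean 2800, Paleoproterozoic 2500, Mesoproterozoic 1600, Paleozoic 538.8.
Ordered youngest to oldest: Paleozoic, Mesoproterozoic, Paleoproterozoic, Neoarchean, Mesoarchean, Eoarchean.
Span = 4031 − 251.902 = 3779.098 Myr.
Durations: Paleoproterozoic 900, Neoarchean 300, Paleozoic 286.898, Mesoarchean 400, Eoarchean 431, Mesoproterozoic 600 → longest is Paleoproterozoic (900 Myr).

Paleozoic, Mesoproterozoic, Paleoproterozoic, Neoarchean, Mesoarchean, Eoarchean; total span 3779.098 Myr; longest is Paleoproterozoic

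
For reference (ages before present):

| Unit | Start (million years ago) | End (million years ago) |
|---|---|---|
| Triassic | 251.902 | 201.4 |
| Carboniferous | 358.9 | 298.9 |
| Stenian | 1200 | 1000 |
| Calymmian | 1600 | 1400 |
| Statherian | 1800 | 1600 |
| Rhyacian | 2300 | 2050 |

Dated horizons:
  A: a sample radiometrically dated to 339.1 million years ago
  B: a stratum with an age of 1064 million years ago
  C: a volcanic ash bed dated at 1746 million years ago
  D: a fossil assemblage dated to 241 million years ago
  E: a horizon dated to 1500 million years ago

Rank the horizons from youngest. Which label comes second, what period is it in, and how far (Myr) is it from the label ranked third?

A, in the Carboniferous; 724.9 million years to B

Smaller Ma means younger, so youngest first: D 241 < A 339.1 < B 1064 < E 1500 < C 1746.
Counting 2 along gives A (339.1 Ma); the excerpt puts that inside the Carboniferous, 358.9–298.9 Ma.
Next in line is B (1064 Ma), and 1064 − 339.1 = 724.9 Myr.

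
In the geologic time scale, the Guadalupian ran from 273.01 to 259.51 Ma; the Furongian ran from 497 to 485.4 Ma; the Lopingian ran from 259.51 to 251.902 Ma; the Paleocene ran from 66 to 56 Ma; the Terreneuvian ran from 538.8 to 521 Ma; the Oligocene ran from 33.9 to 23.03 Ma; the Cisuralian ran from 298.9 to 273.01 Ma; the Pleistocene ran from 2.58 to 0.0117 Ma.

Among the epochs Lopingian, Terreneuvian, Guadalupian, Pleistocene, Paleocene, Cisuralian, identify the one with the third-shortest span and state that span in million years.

Paleocene, 10 million years

Start − end for each: Lopingian 259.51 − 251.902 = 7.608; Terreneuvian 538.8 − 521 = 17.8; Guadalupian 273.01 − 259.51 = 13.5; Pleistocene 2.58 − 0.0117 = 2.5683; Paleocene 66 − 56 = 10; Cisuralian 298.9 − 273.01 = 25.89.
Ranking these from shortest: Pleistocene < Lopingian < Paleocene < Guadalupian < Terreneuvian < Cisuralian.
Position 3 in that ranking is Paleocene, which lasted 10 Myr.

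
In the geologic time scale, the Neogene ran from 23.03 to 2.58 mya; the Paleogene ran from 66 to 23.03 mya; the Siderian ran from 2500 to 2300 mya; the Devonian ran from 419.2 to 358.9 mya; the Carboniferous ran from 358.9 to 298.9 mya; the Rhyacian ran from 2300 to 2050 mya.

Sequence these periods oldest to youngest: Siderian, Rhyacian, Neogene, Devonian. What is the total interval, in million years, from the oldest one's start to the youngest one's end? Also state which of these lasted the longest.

From the excerpt: Siderian 2500–2300; Rhyacian 2300–2050; Neogene 23.03–2.58; Devonian 419.2–358.9 (Ma).
Larger Ma is earlier, so the oldest is Siderian and the youngest is Neogene; oldest to youngest: Siderian, Rhyacian, Devonian, Neogene.
Oldest start 2500 minus youngest end 2.58 gives 2497.42 Myr overall.
Individual lengths (start − end): Neogene 20.45; Devonian 60.3; Rhyacian 250; Siderian 200. The largest is Rhyacian at 250 Myr.

Siderian, Rhyacian, Devonian, Neogene; total span 2497.42 Myr; longest is Rhyacian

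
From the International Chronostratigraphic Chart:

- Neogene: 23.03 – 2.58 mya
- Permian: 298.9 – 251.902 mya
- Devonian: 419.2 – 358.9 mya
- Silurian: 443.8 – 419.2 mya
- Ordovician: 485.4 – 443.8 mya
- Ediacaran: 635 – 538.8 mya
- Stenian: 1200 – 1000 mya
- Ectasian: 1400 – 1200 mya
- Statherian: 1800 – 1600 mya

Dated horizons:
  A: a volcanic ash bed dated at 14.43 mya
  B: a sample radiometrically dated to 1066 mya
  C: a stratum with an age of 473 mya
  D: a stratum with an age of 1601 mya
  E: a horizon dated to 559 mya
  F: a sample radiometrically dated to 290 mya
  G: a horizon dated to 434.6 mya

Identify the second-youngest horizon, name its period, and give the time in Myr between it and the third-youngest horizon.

F, in the Permian; 144.6 million years to G

Smaller Ma means younger, so youngest first: A 14.43 < F 290 < G 434.6 < C 473 < E 559 < B 1066 < D 1601.
Counting 2 along gives F (290 Ma); the excerpt puts that inside the Permian, 298.9–251.902 Ma.
Next in line is G (434.6 Ma), and 434.6 − 290 = 144.6 Myr.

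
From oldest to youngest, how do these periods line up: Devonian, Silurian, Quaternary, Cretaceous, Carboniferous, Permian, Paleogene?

Silurian, Devonian, Carboniferous, Permian, Cretaceous, Paleogene, Quaternary

Era membership (oldest first within each) — Paleozoic: Silurian, Devonian, Carboniferous, Permian; Mesozoic: Cretaceous; Cenozoic: Paleogene, Quaternary. Paleozoic precedes Mesozoic, which precedes Cenozoic. Concatenating the groups in that era order gives oldest to youngest directly.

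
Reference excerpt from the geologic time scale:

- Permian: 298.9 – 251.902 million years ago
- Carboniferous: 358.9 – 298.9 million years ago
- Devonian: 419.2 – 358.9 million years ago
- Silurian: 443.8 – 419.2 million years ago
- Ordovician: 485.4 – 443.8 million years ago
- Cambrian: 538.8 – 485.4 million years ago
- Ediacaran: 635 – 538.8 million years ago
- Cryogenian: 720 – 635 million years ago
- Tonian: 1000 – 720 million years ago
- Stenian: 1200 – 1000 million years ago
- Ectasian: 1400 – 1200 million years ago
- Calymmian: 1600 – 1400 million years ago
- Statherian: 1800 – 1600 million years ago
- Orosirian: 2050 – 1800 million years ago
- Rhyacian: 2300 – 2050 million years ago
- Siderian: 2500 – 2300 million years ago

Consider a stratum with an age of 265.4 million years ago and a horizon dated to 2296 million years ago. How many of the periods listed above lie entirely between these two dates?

2296 Ma sits inside the Rhyacian (2300–2050) and 265.4 Ma inside the Permian (298.9–251.902); neither of those is wholly between the two dates.
The listed periods lying completely between them are Orosirian, Statherian, Calymmian, Ectasian, Stenian, Tonian, Cryogenian, Ediacaran, Cambrian, Ordovician, Silurian, Devonian, Carboniferous — 13 in all.

13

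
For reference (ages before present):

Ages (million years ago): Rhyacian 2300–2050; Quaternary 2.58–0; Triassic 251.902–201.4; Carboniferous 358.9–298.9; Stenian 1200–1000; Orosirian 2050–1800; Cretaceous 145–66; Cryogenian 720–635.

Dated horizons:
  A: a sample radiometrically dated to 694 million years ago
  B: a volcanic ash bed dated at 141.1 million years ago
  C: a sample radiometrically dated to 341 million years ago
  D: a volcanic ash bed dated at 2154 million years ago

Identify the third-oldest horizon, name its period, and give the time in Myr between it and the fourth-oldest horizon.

C, in the Carboniferous; 199.9 million years to B

Larger Ma means older, so oldest first: D 2154 > A 694 > C 341 > B 141.1.
Counting 3 along gives C (341 Ma); the excerpt puts that inside the Carboniferous, 358.9–298.9 Ma.
Next in line is B (141.1 Ma), and 341 − 141.1 = 199.9 Myr.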